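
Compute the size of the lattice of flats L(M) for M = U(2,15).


Flats of U(2,15): every subset of size < 2 is a flat, plus E itself.
Count = (15 choose 0) + (15 choose 1) + 1
     = 1 + 15 + 1
     = 17.

17


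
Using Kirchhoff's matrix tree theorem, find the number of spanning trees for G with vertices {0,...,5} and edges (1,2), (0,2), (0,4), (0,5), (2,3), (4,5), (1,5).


By Kirchhoff's matrix tree theorem, the number of spanning trees equals
the determinant of any cofactor of the Laplacian matrix L.
G has 6 vertices and 7 edges.
Computing the (5 x 5) cofactor determinant gives 11.

11


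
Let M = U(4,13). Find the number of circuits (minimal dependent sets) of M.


In U(4,13), circuits are the (5)-element subsets.
Any set of 5 elements is dependent, and removing any one element gives
an independent set of size 4, so it is a minimal dependent set.
Number of circuits = C(13,5) = 1287.

1287


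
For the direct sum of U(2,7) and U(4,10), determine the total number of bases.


Bases of a direct sum M1 + M2: |B| = |B(M1)| * |B(M2)|.
|B(U(2,7))| = C(7,2) = 21.
|B(U(4,10))| = C(10,4) = 210.
Total bases = 21 * 210 = 4410.

4410


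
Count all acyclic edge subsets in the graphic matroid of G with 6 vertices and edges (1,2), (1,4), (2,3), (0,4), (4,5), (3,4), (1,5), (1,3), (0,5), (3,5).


An independent set in a graphic matroid is an acyclic edge subset.
G has 6 vertices and 10 edges.
Enumerate all 2^10 = 1024 subsets, checking for acyclicity.
Total independent sets = 431.

431


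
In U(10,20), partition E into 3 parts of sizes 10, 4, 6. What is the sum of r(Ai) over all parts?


r(Ai) = min(|Ai|, 10) for each part.
Sum = min(10,10) + min(4,10) + min(6,10)
    = 10 + 4 + 6
    = 20.

20


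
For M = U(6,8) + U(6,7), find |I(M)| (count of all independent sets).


For a direct sum, |I(M1+M2)| = |I(M1)| * |I(M2)|.
|I(U(6,8))| = sum C(8,k) for k=0..6 = 247.
|I(U(6,7))| = sum C(7,k) for k=0..6 = 127.
Total = 247 * 127 = 31369.

31369


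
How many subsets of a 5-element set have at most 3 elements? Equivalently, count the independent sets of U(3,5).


Independent sets of U(3,5) are all subsets of size <= 3.
Count = (5 choose 0) + (5 choose 1) + (5 choose 2) + (5 choose 3)
     = 1 + 5 + 10 + 10
     = 26.

26


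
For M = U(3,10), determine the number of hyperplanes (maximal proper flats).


Hyperplanes of U(3,10) are flats of rank 2.
In a uniform matroid, these are exactly the (2)-element subsets.
Count = C(10,2) = 10! / (2! * 8!) = 45.

45


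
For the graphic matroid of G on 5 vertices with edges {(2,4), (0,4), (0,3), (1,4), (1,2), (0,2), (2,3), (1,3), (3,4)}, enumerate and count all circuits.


A circuit in a graphic matroid = edge set of a simple cycle.
G has 5 vertices and 9 edges.
Enumerating all minimal edge subsets forming cycles...
Total circuits found: 22.

22


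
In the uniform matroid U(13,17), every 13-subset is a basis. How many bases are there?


Bases of U(13,17) are all 13-element subsets of the 17-element ground set.
Number of bases = C(17,13).
C(17,13) = 2380.

2380


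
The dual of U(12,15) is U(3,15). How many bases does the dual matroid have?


The dual of U(r,n) is U(n-r, n) = U(3,15).
Bases of U(3,15) are all (3)-element subsets.
|B(M*)| = (15 choose 3) = 455.

455


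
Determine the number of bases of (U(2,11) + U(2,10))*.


(M1+M2)* = M1* + M2*.
M1* = U(9,11), bases: C(11,9) = 55.
M2* = U(8,10), bases: C(10,8) = 45.
|B(M*)| = 55 * 45 = 2475.

2475


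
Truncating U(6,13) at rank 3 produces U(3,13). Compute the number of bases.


Truncating U(6,13) to rank 3 gives U(3,13).
Bases of U(3,13) are all 3-element subsets of 13 elements.
Number of bases = C(13,3) = (13 * 12 * 11) / (1 * 2 * 3) = 286.

286


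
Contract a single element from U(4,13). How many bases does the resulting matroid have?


Contracting e from U(4,13) gives U(3,12).
Bases of U(3,12) = C(12,3) = (12 * 11 * 10) / (1 * 2 * 3) = 220.

220


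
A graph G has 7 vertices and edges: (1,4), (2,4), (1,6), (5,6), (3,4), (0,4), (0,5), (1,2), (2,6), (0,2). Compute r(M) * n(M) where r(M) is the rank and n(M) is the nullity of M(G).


r(M) = |V| - c = 7 - 1 = 6.
nullity = |E| - r(M) = 10 - 6 = 4.
Product = 6 * 4 = 24.

24


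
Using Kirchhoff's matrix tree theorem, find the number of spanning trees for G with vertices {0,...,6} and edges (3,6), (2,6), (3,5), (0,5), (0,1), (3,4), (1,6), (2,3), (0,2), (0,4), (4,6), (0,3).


By Kirchhoff's matrix tree theorem, the number of spanning trees equals
the determinant of any cofactor of the Laplacian matrix L.
G has 7 vertices and 12 edges.
Computing the (6 x 6) cofactor determinant gives 291.

291


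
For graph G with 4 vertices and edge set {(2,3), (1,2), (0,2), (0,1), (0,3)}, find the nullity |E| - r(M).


Cycle rank (nullity) = |E| - r(M) = |E| - (|V| - c).
|E| = 5, |V| = 4, c = 1.
Nullity = 5 - (4 - 1) = 5 - 3 = 2.

2


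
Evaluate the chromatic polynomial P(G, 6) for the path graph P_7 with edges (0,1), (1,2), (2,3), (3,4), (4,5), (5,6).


P(P_7, k) = k * (k-1)^(6).
P(6) = 6 * 5^6 = 6 * 15625 = 93750.

93750


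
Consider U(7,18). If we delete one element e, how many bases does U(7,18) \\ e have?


Deleting e from U(7,18) gives U(7,17) since n > r.
Bases of U(7,17) = (17 choose 7) = 19448.

19448


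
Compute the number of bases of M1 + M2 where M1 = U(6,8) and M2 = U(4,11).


Bases of a direct sum M1 + M2: |B| = |B(M1)| * |B(M2)|.
|B(U(6,8))| = C(8,6) = 28.
|B(U(4,11))| = C(11,4) = 330.
Total bases = 28 * 330 = 9240.

9240


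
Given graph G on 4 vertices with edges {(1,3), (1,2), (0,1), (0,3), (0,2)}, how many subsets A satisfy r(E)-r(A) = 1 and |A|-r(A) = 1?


R(x,y) = sum over A in 2^E of x^(r(E)-r(A)) * y^(|A|-r(A)).
G has 4 vertices, 5 edges. r(E) = 3.
Enumerate all 2^5 = 32 subsets.
Count subsets with r(E)-r(A)=1 and |A|-r(A)=1: 2.

2


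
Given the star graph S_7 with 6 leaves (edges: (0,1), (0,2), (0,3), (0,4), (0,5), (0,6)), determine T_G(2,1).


A star on 7 vertices is a tree with 6 edges.
T(x,y) = x^(6) for any tree.
T(2,1) = 2^6 = 64.

64


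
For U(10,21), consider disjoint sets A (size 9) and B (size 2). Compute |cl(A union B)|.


|A union B| = 9 + 2 = 11 (disjoint).
In U(10,21), cl(S) = S if |S| < 10, else cl(S) = E.
Since 11 >= 10, cl(A union B) = E.
|cl(A union B)| = 21.

21


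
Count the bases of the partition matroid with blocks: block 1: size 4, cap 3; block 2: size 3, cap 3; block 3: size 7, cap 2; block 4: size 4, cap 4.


A basis picks exactly ci elements from block i.
Number of bases = product of C(|Si|, ci).
= C(4,3) * C(3,3) * C(7,2) * C(4,4)
= 4 * 1 * 21 * 1
= 84.

84


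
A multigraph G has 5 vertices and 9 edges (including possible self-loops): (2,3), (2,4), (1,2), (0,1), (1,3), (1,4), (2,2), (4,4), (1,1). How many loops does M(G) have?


In a graphic matroid, a loop is a self-loop edge (u,u) with rank 0.
Examining all 9 edges for self-loops...
Self-loops found: (2,2), (4,4), (1,1)
Number of loops = 3.

3


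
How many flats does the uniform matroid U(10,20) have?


Flats of U(10,20): every subset of size < 10 is a flat, plus E itself.
Count = C(20,0) + C(20,1) + C(20,2) + C(20,3) + C(20,4) + C(20,5) + C(20,6) + C(20,7) + C(20,8) + C(20,9) + 1
     = 1 + 20 + 190 + 1140 + 4845 + 15504 + 38760 + 77520 + 125970 + 167960 + 1
     = 431911.

431911


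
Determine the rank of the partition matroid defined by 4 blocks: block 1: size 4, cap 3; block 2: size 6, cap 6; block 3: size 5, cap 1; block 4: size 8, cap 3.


Rank of a partition matroid = sum of min(|Si|, ci) for each block.
= min(4,3) + min(6,6) + min(5,1) + min(8,3)
= 3 + 6 + 1 + 3
= 13.

13


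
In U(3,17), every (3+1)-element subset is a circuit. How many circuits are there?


In U(3,17), circuits are the (4)-element subsets.
Any set of 4 elements is dependent, and removing any one element gives
an independent set of size 3, so it is a minimal dependent set.
Number of circuits = (17 choose 4) = 2380.

2380


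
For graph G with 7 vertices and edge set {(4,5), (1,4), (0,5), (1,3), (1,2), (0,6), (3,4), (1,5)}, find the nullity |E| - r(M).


Cycle rank (nullity) = |E| - r(M) = |E| - (|V| - c).
|E| = 8, |V| = 7, c = 1.
Nullity = 8 - (7 - 1) = 8 - 6 = 2.

2


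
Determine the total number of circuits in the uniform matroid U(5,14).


In U(5,14), circuits are the (6)-element subsets.
Any set of 6 elements is dependent, and removing any one element gives
an independent set of size 5, so it is a minimal dependent set.
Number of circuits = C(14,6) = 14! / (6! * 8!) = 3003.

3003


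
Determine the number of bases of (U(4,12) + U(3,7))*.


(M1+M2)* = M1* + M2*.
M1* = U(8,12), bases: C(12,8) = 495.
M2* = U(4,7), bases: C(7,4) = 35.
|B(M*)| = 495 * 35 = 17325.

17325


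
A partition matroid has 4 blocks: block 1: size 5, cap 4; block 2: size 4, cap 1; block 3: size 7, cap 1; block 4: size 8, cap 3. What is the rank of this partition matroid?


Rank of a partition matroid = sum of min(|Si|, ci) for each block.
= min(5,4) + min(4,1) + min(7,1) + min(8,3)
= 4 + 1 + 1 + 3
= 9.

9


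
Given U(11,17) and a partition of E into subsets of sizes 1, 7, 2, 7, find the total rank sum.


r(Ai) = min(|Ai|, 11) for each part.
Sum = min(1,11) + min(7,11) + min(2,11) + min(7,11)
    = 1 + 7 + 2 + 7
    = 17.

17


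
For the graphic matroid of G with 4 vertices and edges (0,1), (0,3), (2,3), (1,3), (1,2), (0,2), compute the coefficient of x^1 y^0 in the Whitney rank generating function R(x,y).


R(x,y) = sum over A in 2^E of x^(r(E)-r(A)) * y^(|A|-r(A)).
G has 4 vertices, 6 edges. r(E) = 3.
Enumerate all 2^6 = 64 subsets.
Count subsets with r(E)-r(A)=1 and |A|-r(A)=0: 15.

15


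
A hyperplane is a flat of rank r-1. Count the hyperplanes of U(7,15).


Hyperplanes of U(7,15) are flats of rank 6.
In a uniform matroid, these are exactly the (6)-element subsets.
Count = C(15,6) = 5005.

5005


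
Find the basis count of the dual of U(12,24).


The dual of U(r,n) is U(n-r, n) = U(12,24).
Bases of U(12,24) are all (12)-element subsets.
|B(M*)| = C(24,12) = 24! / (12! * 12!) = 2704156.

2704156


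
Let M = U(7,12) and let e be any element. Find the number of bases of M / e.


Contracting e from U(7,12) gives U(6,11).
Bases of U(6,11) = (11 choose 6) = 462.

462


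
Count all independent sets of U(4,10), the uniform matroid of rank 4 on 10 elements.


Independent sets of U(4,10) are all subsets of size <= 4.
Count = (10 choose 0) + (10 choose 1) + (10 choose 2) + (10 choose 3) + (10 choose 4)
     = 1 + 10 + 45 + 120 + 210
     = 386.

386


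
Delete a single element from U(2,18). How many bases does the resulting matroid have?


Deleting e from U(2,18) gives U(2,17) since n > r.
Bases of U(2,17) = C(17,2) = 17! / (2! * 15!) = 136.

136


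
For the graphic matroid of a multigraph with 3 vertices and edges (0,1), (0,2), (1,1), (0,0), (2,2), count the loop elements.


In a graphic matroid, a loop is a self-loop edge (u,u) with rank 0.
Examining all 5 edges for self-loops...
Self-loops found: (1,1), (0,0), (2,2)
Number of loops = 3.

3


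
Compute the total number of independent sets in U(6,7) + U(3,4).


For a direct sum, |I(M1+M2)| = |I(M1)| * |I(M2)|.
|I(U(6,7))| = sum C(7,k) for k=0..6 = 127.
|I(U(3,4))| = sum C(4,k) for k=0..3 = 15.
Total = 127 * 15 = 1905.

1905


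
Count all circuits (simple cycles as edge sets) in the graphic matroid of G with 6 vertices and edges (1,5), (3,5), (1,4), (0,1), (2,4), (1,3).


A circuit in a graphic matroid = edge set of a simple cycle.
G has 6 vertices and 6 edges.
Enumerating all minimal edge subsets forming cycles...
Total circuits found: 1.

1


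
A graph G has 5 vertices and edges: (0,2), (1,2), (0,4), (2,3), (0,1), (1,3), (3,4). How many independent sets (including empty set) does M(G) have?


An independent set in a graphic matroid is an acyclic edge subset.
G has 5 vertices and 7 edges.
Enumerate all 2^7 = 128 subsets, checking for acyclicity.
Total independent sets = 86.

86


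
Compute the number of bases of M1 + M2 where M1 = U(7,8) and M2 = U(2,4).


Bases of a direct sum M1 + M2: |B| = |B(M1)| * |B(M2)|.
|B(U(7,8))| = C(8,7) = 8.
|B(U(2,4))| = C(4,2) = 6.
Total bases = 8 * 6 = 48.

48


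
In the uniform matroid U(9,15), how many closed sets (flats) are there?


Flats of U(9,15): every subset of size < 9 is a flat, plus E itself.
Count = C(15,0) + C(15,1) + C(15,2) + C(15,3) + C(15,4) + C(15,5) + C(15,6) + C(15,7) + C(15,8) + 1
     = 1 + 15 + 105 + 455 + 1365 + 3003 + 5005 + 6435 + 6435 + 1
     = 22820.

22820


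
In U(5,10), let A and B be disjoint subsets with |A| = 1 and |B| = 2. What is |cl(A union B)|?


|A union B| = 1 + 2 = 3 (disjoint).
In U(5,10), cl(S) = S if |S| < 5, else cl(S) = E.
Since 3 < 5, cl(A union B) = A union B.
|cl(A union B)| = 3.

3


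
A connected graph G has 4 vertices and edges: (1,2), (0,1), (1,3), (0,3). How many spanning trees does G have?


By Kirchhoff's matrix tree theorem, the number of spanning trees equals
the determinant of any cofactor of the Laplacian matrix L.
G has 4 vertices and 4 edges.
Computing the (3 x 3) cofactor determinant gives 3.

3


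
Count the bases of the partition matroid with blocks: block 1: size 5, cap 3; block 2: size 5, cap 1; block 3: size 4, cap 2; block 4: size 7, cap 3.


A basis picks exactly ci elements from block i.
Number of bases = product of C(|Si|, ci).
= C(5,3) * C(5,1) * C(4,2) * C(7,3)
= 10 * 5 * 6 * 35
= 10500.

10500


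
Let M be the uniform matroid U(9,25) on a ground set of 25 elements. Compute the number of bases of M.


Bases of U(9,25) are all 9-element subsets of the 25-element ground set.
Number of bases = C(25,9).
C(25,9) = 25! / (9! * 16!) = 2042975.

2042975


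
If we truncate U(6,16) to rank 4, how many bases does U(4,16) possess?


Truncating U(6,16) to rank 4 gives U(4,16).
Bases of U(4,16) are all 4-element subsets of 16 elements.
Number of bases = C(16,4) = 16! / (4! * 12!) = 1820.

1820


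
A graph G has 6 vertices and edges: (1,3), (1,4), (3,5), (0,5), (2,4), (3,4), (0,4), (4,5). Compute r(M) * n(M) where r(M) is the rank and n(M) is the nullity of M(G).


r(M) = |V| - c = 6 - 1 = 5.
nullity = |E| - r(M) = 8 - 5 = 3.
Product = 5 * 3 = 15.

15


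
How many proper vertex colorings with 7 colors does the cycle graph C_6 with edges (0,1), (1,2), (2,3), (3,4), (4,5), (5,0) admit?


P(C_6, k) = (k-1)^6 + (-1)^6*(k-1).
P(7) = (6)^6 + 6
= 46656 + 6 = 46662.

46662


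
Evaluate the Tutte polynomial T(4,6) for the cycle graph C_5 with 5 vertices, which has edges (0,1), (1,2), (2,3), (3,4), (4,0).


T(C_5; x,y) = x + x^2 + ... + x^(4) + y.
T(4,6) = 4^1 + 4^2 + 4^3 + 4^4 + 6
= 4 + 16 + 64 + 256 + 6
= 346.

346


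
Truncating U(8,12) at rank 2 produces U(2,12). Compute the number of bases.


Truncating U(8,12) to rank 2 gives U(2,12).
Bases of U(2,12) are all 2-element subsets of 12 elements.
Number of bases = C(12,2) = (12 * 11) / (1 * 2) = 66.

66


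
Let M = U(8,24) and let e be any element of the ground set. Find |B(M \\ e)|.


Deleting e from U(8,24) gives U(8,23) since n > r.
Bases of U(8,23) = C(23,8) = 490314.

490314


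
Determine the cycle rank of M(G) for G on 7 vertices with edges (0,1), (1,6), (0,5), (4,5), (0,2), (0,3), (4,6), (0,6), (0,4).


Cycle rank (nullity) = |E| - r(M) = |E| - (|V| - c).
|E| = 9, |V| = 7, c = 1.
Nullity = 9 - (7 - 1) = 9 - 6 = 3.

3


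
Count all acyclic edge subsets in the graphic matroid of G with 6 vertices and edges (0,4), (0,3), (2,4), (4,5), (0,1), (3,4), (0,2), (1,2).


An independent set in a graphic matroid is an acyclic edge subset.
G has 6 vertices and 8 edges.
Enumerate all 2^8 = 256 subsets, checking for acyclicity.
Total independent sets = 164.

164


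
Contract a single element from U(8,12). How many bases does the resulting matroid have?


Contracting e from U(8,12) gives U(7,11).
Bases of U(7,11) = C(11,7) = 11! / (7! * 4!) = 330.

330


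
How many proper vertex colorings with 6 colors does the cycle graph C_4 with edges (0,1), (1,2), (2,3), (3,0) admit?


P(C_4, k) = (k-1)^4 + (-1)^4*(k-1).
P(6) = (5)^4 + 5
= 625 + 5 = 630.

630


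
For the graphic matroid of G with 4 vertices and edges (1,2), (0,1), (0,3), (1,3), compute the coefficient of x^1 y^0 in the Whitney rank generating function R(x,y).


R(x,y) = sum over A in 2^E of x^(r(E)-r(A)) * y^(|A|-r(A)).
G has 4 vertices, 4 edges. r(E) = 3.
Enumerate all 2^4 = 16 subsets.
Count subsets with r(E)-r(A)=1 and |A|-r(A)=0: 6.

6


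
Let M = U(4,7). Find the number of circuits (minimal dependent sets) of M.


In U(4,7), circuits are the (5)-element subsets.
Any set of 5 elements is dependent, and removing any one element gives
an independent set of size 4, so it is a minimal dependent set.
Number of circuits = (7 choose 5) = 21.

21


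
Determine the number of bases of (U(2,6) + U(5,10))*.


(M1+M2)* = M1* + M2*.
M1* = U(4,6), bases: C(6,4) = 15.
M2* = U(5,10), bases: C(10,5) = 252.
|B(M*)| = 15 * 252 = 3780.

3780


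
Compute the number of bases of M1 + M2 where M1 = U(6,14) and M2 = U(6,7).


Bases of a direct sum M1 + M2: |B| = |B(M1)| * |B(M2)|.
|B(U(6,14))| = C(14,6) = 3003.
|B(U(6,7))| = C(7,6) = 7.
Total bases = 3003 * 7 = 21021.

21021


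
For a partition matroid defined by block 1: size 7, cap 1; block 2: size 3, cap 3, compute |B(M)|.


A basis picks exactly ci elements from block i.
Number of bases = product of C(|Si|, ci).
= C(7,1) * C(3,3)
= 7 * 1
= 7.

7


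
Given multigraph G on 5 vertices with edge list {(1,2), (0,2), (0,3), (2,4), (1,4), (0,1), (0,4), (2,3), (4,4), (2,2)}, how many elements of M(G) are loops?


In a graphic matroid, a loop is a self-loop edge (u,u) with rank 0.
Examining all 10 edges for self-loops...
Self-loops found: (4,4), (2,2)
Number of loops = 2.

2


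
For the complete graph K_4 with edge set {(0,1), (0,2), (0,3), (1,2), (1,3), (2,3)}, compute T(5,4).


T(K_4; x,y) = x^3 + 3x^2 + 4xy + 2x + y^3 + 3y^2 + 2y.
Substituting x=5, y=4:
= 125 + 75 + 80 + 10 + 64 + 48 + 8
= 410.

410


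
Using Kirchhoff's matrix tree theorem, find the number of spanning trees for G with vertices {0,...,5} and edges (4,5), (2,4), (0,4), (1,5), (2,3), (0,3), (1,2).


By Kirchhoff's matrix tree theorem, the number of spanning trees equals
the determinant of any cofactor of the Laplacian matrix L.
G has 6 vertices and 7 edges.
Computing the (5 x 5) cofactor determinant gives 15.

15


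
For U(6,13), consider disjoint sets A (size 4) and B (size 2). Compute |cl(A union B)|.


|A union B| = 4 + 2 = 6 (disjoint).
In U(6,13), cl(S) = S if |S| < 6, else cl(S) = E.
Since 6 >= 6, cl(A union B) = E.
|cl(A union B)| = 13.

13


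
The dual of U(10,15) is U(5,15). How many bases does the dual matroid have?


The dual of U(r,n) is U(n-r, n) = U(5,15).
Bases of U(5,15) are all (5)-element subsets.
|B(M*)| = (15 choose 5) = 3003.

3003


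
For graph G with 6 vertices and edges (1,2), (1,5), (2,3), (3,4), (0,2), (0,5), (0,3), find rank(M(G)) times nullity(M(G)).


r(M) = |V| - c = 6 - 1 = 5.
nullity = |E| - r(M) = 7 - 5 = 2.
Product = 5 * 2 = 10.

10


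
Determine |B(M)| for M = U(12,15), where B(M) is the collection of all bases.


Bases of U(12,15) are all 12-element subsets of the 15-element ground set.
Number of bases = C(15,12).
C(15,12) = 15! / (12! * 3!) = 455.

455


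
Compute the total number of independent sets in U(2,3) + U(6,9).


For a direct sum, |I(M1+M2)| = |I(M1)| * |I(M2)|.
|I(U(2,3))| = sum C(3,k) for k=0..2 = 7.
|I(U(6,9))| = sum C(9,k) for k=0..6 = 466.
Total = 7 * 466 = 3262.

3262


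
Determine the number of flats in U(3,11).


Flats of U(3,11): every subset of size < 3 is a flat, plus E itself.
Count = (11 choose 0) + (11 choose 1) + (11 choose 2) + 1
     = 1 + 11 + 55 + 1
     = 68.

68


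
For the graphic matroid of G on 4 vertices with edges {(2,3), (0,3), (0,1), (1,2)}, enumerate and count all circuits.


A circuit in a graphic matroid = edge set of a simple cycle.
G has 4 vertices and 4 edges.
Enumerating all minimal edge subsets forming cycles...
Total circuits found: 1.

1


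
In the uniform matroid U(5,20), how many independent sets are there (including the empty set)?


Independent sets of U(5,20) are all subsets of size <= 5.
Count = C(20,0) + C(20,1) + C(20,2) + C(20,3) + C(20,4) + C(20,5)
     = 1 + 20 + 190 + 1140 + 4845 + 15504
     = 21700.

21700


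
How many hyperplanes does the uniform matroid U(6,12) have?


Hyperplanes of U(6,12) are flats of rank 5.
In a uniform matroid, these are exactly the (5)-element subsets.
Count = C(12,5) = 792.

792


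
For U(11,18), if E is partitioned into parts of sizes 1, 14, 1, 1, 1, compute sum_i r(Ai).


r(Ai) = min(|Ai|, 11) for each part.
Sum = min(1,11) + min(14,11) + min(1,11) + min(1,11) + min(1,11)
    = 1 + 11 + 1 + 1 + 1
    = 15.

15


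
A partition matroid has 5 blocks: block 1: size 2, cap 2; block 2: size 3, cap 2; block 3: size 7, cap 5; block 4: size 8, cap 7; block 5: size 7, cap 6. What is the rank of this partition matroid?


Rank of a partition matroid = sum of min(|Si|, ci) for each block.
= min(2,2) + min(3,2) + min(7,5) + min(8,7) + min(7,6)
= 2 + 2 + 5 + 7 + 6
= 22.

22


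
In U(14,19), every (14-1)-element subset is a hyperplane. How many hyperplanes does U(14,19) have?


Hyperplanes of U(14,19) are flats of rank 13.
In a uniform matroid, these are exactly the (13)-element subsets.
Count = C(19,13) = 19! / (13! * 6!) = 27132.

27132


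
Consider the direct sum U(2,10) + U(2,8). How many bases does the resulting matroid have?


Bases of a direct sum M1 + M2: |B| = |B(M1)| * |B(M2)|.
|B(U(2,10))| = C(10,2) = 45.
|B(U(2,8))| = C(8,2) = 28.
Total bases = 45 * 28 = 1260.

1260


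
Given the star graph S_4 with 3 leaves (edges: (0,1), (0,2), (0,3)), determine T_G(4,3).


A star on 4 vertices is a tree with 3 edges.
T(x,y) = x^(3) for any tree.
T(4,3) = 4^3 = 64.

64


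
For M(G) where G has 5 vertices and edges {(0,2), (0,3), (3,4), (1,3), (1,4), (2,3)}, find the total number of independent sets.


An independent set in a graphic matroid is an acyclic edge subset.
G has 5 vertices and 6 edges.
Enumerate all 2^6 = 64 subsets, checking for acyclicity.
Total independent sets = 49.

49


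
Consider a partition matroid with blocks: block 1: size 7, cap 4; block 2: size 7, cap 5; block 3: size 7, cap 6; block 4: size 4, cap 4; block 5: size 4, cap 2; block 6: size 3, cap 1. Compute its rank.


Rank of a partition matroid = sum of min(|Si|, ci) for each block.
= min(7,4) + min(7,5) + min(7,6) + min(4,4) + min(4,2) + min(3,1)
= 4 + 5 + 6 + 4 + 2 + 1
= 22.

22


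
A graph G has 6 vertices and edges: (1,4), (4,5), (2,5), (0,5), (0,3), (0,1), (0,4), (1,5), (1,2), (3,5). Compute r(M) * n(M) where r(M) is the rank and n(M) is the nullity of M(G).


r(M) = |V| - c = 6 - 1 = 5.
nullity = |E| - r(M) = 10 - 5 = 5.
Product = 5 * 5 = 25.

25


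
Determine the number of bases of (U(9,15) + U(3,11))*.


(M1+M2)* = M1* + M2*.
M1* = U(6,15), bases: C(15,6) = 5005.
M2* = U(8,11), bases: C(11,8) = 165.
|B(M*)| = 5005 * 165 = 825825.

825825


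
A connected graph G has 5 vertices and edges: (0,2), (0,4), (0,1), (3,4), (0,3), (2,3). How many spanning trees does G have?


By Kirchhoff's matrix tree theorem, the number of spanning trees equals
the determinant of any cofactor of the Laplacian matrix L.
G has 5 vertices and 6 edges.
Computing the (4 x 4) cofactor determinant gives 8.

8


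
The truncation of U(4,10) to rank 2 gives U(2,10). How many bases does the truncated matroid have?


Truncating U(4,10) to rank 2 gives U(2,10).
Bases of U(2,10) are all 2-element subsets of 10 elements.
Number of bases = (10 choose 2) = 45.

45


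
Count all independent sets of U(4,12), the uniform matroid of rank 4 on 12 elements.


Independent sets of U(4,12) are all subsets of size <= 4.
Count = (12 choose 0) + (12 choose 1) + (12 choose 2) + (12 choose 3) + (12 choose 4)
     = 1 + 12 + 66 + 220 + 495
     = 794.

794


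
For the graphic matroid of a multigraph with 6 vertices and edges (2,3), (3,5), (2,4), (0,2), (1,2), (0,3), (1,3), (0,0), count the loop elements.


In a graphic matroid, a loop is a self-loop edge (u,u) with rank 0.
Examining all 8 edges for self-loops...
Self-loops found: (0,0)
Number of loops = 1.

1


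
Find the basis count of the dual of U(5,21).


The dual of U(r,n) is U(n-r, n) = U(16,21).
Bases of U(16,21) are all (16)-element subsets.
|B(M*)| = C(21,16) = 20349.

20349


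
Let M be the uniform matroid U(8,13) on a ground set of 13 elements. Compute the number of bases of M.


Bases of U(8,13) are all 8-element subsets of the 13-element ground set.
Number of bases = C(13,8).
C(13,8) = 13! / (8! * 5!) = 1287.

1287


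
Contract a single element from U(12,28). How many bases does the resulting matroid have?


Contracting e from U(12,28) gives U(11,27).
Bases of U(11,27) = (27 choose 11) = 13037895.

13037895


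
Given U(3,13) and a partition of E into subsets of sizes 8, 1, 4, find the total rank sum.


r(Ai) = min(|Ai|, 3) for each part.
Sum = min(8,3) + min(1,3) + min(4,3)
    = 3 + 1 + 3
    = 7.

7


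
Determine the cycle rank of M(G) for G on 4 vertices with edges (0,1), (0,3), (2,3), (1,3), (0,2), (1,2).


Cycle rank (nullity) = |E| - r(M) = |E| - (|V| - c).
|E| = 6, |V| = 4, c = 1.
Nullity = 6 - (4 - 1) = 6 - 3 = 3.

3


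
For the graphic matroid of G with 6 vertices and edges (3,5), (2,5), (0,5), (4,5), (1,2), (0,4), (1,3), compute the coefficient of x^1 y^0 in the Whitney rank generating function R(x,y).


R(x,y) = sum over A in 2^E of x^(r(E)-r(A)) * y^(|A|-r(A)).
G has 6 vertices, 7 edges. r(E) = 5.
Enumerate all 2^7 = 128 subsets.
Count subsets with r(E)-r(A)=1 and |A|-r(A)=0: 30.

30


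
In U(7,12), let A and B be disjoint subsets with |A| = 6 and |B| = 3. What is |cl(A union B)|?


|A union B| = 6 + 3 = 9 (disjoint).
In U(7,12), cl(S) = S if |S| < 7, else cl(S) = E.
Since 9 >= 7, cl(A union B) = E.
|cl(A union B)| = 12.

12


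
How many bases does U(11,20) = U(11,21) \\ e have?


Deleting e from U(11,21) gives U(11,20) since n > r.
Bases of U(11,20) = C(20,11) = 20! / (11! * 9!) = 167960.

167960


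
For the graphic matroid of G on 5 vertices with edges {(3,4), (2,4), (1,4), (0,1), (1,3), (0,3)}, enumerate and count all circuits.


A circuit in a graphic matroid = edge set of a simple cycle.
G has 5 vertices and 6 edges.
Enumerating all minimal edge subsets forming cycles...
Total circuits found: 3.

3


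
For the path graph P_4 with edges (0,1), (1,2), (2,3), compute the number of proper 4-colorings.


P(P_4, k) = k * (k-1)^(3).
P(4) = 4 * 3^3 = 4 * 27 = 108.

108


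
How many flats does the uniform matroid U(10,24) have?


Flats of U(10,24): every subset of size < 10 is a flat, plus E itself.
Count = C(24,0) + C(24,1) + C(24,2) + C(24,3) + C(24,4) + C(24,5) + C(24,6) + C(24,7) + C(24,8) + C(24,9) + 1
     = 1 + 24 + 276 + 2024 + 10626 + 42504 + 134596 + 346104 + 735471 + 1307504 + 1
     = 2579131.

2579131


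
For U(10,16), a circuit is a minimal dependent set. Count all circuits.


In U(10,16), circuits are the (11)-element subsets.
Any set of 11 elements is dependent, and removing any one element gives
an independent set of size 10, so it is a minimal dependent set.
Number of circuits = (16 choose 11) = 4368.

4368


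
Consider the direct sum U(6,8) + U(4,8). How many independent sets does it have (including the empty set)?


For a direct sum, |I(M1+M2)| = |I(M1)| * |I(M2)|.
|I(U(6,8))| = sum C(8,k) for k=0..6 = 247.
|I(U(4,8))| = sum C(8,k) for k=0..4 = 163.
Total = 247 * 163 = 40261.

40261


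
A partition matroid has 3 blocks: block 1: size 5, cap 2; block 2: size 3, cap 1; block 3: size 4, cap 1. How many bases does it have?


A basis picks exactly ci elements from block i.
Number of bases = product of C(|Si|, ci).
= C(5,2) * C(3,1) * C(4,1)
= 10 * 3 * 4
= 120.

120


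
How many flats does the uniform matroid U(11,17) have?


Flats of U(11,17): every subset of size < 11 is a flat, plus E itself.
Count = (17 choose 0) + (17 choose 1) + (17 choose 2) + (17 choose 3) + (17 choose 4) + (17 choose 5) + (17 choose 6) + (17 choose 7) + (17 choose 8) + (17 choose 9) + (17 choose 10) + 1
     = 1 + 17 + 136 + 680 + 2380 + 6188 + 12376 + 19448 + 24310 + 24310 + 19448 + 1
     = 109295.

109295


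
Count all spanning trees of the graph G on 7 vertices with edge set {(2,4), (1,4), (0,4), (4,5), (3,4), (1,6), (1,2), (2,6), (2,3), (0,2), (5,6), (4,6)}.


By Kirchhoff's matrix tree theorem, the number of spanning trees equals
the determinant of any cofactor of the Laplacian matrix L.
G has 7 vertices and 12 edges.
Computing the (6 x 6) cofactor determinant gives 236.

236


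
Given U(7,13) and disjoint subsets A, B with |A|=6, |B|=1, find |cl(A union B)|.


|A union B| = 6 + 1 = 7 (disjoint).
In U(7,13), cl(S) = S if |S| < 7, else cl(S) = E.
Since 7 >= 7, cl(A union B) = E.
|cl(A union B)| = 13.

13


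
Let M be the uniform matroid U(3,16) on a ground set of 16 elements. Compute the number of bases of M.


Bases of U(3,16) are all 3-element subsets of the 16-element ground set.
Number of bases = C(16,3).
(16 choose 3) = 560.

560


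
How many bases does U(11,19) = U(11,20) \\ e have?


Deleting e from U(11,20) gives U(11,19) since n > r.
Bases of U(11,19) = C(19,11) = 19! / (11! * 8!) = 75582.

75582


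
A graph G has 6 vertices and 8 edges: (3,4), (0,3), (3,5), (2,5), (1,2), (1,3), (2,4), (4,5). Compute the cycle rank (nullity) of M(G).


Cycle rank (nullity) = |E| - r(M) = |E| - (|V| - c).
|E| = 8, |V| = 6, c = 1.
Nullity = 8 - (6 - 1) = 8 - 5 = 3.

3


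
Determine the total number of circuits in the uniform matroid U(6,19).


In U(6,19), circuits are the (7)-element subsets.
Any set of 7 elements is dependent, and removing any one element gives
an independent set of size 6, so it is a minimal dependent set.
Number of circuits = C(19,7) = 50388.

50388


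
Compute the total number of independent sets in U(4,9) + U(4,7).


For a direct sum, |I(M1+M2)| = |I(M1)| * |I(M2)|.
|I(U(4,9))| = sum C(9,k) for k=0..4 = 256.
|I(U(4,7))| = sum C(7,k) for k=0..4 = 99.
Total = 256 * 99 = 25344.

25344


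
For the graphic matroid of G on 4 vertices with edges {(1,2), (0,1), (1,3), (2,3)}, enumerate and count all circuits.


A circuit in a graphic matroid = edge set of a simple cycle.
G has 4 vertices and 4 edges.
Enumerating all minimal edge subsets forming cycles...
Total circuits found: 1.

1


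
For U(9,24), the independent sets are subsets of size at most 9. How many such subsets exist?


Independent sets of U(9,24) are all subsets of size <= 9.
Count = (24 choose 0) + (24 choose 1) + (24 choose 2) + (24 choose 3) + (24 choose 4) + (24 choose 5) + (24 choose 6) + (24 choose 7) + (24 choose 8) + (24 choose 9)
     = 1 + 24 + 276 + 2024 + 10626 + 42504 + 134596 + 346104 + 735471 + 1307504
     = 2579130.

2579130


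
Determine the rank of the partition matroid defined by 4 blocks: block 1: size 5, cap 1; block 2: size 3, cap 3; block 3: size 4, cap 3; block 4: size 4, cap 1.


Rank of a partition matroid = sum of min(|Si|, ci) for each block.
= min(5,1) + min(3,3) + min(4,3) + min(4,1)
= 1 + 3 + 3 + 1
= 8.

8


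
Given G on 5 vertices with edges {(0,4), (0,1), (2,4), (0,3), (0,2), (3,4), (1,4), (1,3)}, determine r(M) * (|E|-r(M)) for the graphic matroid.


r(M) = |V| - c = 5 - 1 = 4.
nullity = |E| - r(M) = 8 - 4 = 4.
Product = 4 * 4 = 16.

16


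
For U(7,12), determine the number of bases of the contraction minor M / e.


Contracting e from U(7,12) gives U(6,11).
Bases of U(6,11) = (11 choose 6) = 462.

462


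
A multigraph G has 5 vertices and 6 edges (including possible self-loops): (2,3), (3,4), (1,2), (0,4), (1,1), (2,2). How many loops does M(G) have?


In a graphic matroid, a loop is a self-loop edge (u,u) with rank 0.
Examining all 6 edges for self-loops...
Self-loops found: (1,1), (2,2)
Number of loops = 2.

2


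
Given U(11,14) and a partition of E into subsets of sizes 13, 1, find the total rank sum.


r(Ai) = min(|Ai|, 11) for each part.
Sum = min(13,11) + min(1,11)
    = 11 + 1
    = 12.

12


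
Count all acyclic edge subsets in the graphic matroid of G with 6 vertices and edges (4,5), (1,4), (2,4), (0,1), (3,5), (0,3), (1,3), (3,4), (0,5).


An independent set in a graphic matroid is an acyclic edge subset.
G has 6 vertices and 9 edges.
Enumerate all 2^9 = 512 subsets, checking for acyclicity.
Total independent sets = 268.

268


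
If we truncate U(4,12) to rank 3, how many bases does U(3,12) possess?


Truncating U(4,12) to rank 3 gives U(3,12).
Bases of U(3,12) are all 3-element subsets of 12 elements.
Number of bases = C(12,3) = (12 * 11 * 10) / (1 * 2 * 3) = 220.

220


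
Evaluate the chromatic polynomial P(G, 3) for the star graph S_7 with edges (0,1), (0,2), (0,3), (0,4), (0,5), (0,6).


P(tree, k) = k * (k-1)^(6) for any tree on 7 vertices.
P(3) = 3 * 2^6 = 3 * 64 = 192.

192


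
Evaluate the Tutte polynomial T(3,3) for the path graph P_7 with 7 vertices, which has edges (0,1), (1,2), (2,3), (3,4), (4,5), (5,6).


A path on 7 vertices is a tree with 6 edges.
T(x,y) = x^(6) for any tree.
T(3,3) = 3^6 = 729.

729


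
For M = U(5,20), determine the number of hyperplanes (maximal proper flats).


Hyperplanes of U(5,20) are flats of rank 4.
In a uniform matroid, these are exactly the (4)-element subsets.
Count = C(20,4) = 20! / (4! * 16!) = 4845.

4845


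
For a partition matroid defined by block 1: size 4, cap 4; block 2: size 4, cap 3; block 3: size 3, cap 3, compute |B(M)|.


A basis picks exactly ci elements from block i.
Number of bases = product of C(|Si|, ci).
= C(4,4) * C(4,3) * C(3,3)
= 1 * 4 * 1
= 4.

4


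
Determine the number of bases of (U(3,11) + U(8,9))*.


(M1+M2)* = M1* + M2*.
M1* = U(8,11), bases: C(11,8) = 165.
M2* = U(1,9), bases: C(9,1) = 9.
|B(M*)| = 165 * 9 = 1485.

1485


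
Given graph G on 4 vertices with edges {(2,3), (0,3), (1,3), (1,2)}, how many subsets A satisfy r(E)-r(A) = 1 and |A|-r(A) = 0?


R(x,y) = sum over A in 2^E of x^(r(E)-r(A)) * y^(|A|-r(A)).
G has 4 vertices, 4 edges. r(E) = 3.
Enumerate all 2^4 = 16 subsets.
Count subsets with r(E)-r(A)=1 and |A|-r(A)=0: 6.

6


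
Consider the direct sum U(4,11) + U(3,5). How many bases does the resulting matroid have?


Bases of a direct sum M1 + M2: |B| = |B(M1)| * |B(M2)|.
|B(U(4,11))| = C(11,4) = 330.
|B(U(3,5))| = C(5,3) = 10.
Total bases = 330 * 10 = 3300.

3300


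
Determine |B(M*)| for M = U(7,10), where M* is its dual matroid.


The dual of U(r,n) is U(n-r, n) = U(3,10).
Bases of U(3,10) are all (3)-element subsets.
|B(M*)| = C(10,3) = (10 * 9 * 8) / (1 * 2 * 3) = 120.

120


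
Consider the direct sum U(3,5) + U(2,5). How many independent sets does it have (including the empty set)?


For a direct sum, |I(M1+M2)| = |I(M1)| * |I(M2)|.
|I(U(3,5))| = sum C(5,k) for k=0..3 = 26.
|I(U(2,5))| = sum C(5,k) for k=0..2 = 16.
Total = 26 * 16 = 416.

416


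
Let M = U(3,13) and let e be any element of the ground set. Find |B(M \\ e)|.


Deleting e from U(3,13) gives U(3,12) since n > r.
Bases of U(3,12) = C(12,3) = 12! / (3! * 9!) = 220.

220


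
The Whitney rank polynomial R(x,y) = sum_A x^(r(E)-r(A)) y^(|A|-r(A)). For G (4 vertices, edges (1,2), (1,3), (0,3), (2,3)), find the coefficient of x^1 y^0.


R(x,y) = sum over A in 2^E of x^(r(E)-r(A)) * y^(|A|-r(A)).
G has 4 vertices, 4 edges. r(E) = 3.
Enumerate all 2^4 = 16 subsets.
Count subsets with r(E)-r(A)=1 and |A|-r(A)=0: 6.

6


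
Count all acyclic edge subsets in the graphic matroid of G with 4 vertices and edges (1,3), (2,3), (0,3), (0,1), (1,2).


An independent set in a graphic matroid is an acyclic edge subset.
G has 4 vertices and 5 edges.
Enumerate all 2^5 = 32 subsets, checking for acyclicity.
Total independent sets = 24.

24


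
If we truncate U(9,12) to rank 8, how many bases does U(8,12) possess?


Truncating U(9,12) to rank 8 gives U(8,12).
Bases of U(8,12) are all 8-element subsets of 12 elements.
Number of bases = C(12,8) = 12! / (8! * 4!) = 495.

495


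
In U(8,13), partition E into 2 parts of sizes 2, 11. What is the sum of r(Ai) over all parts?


r(Ai) = min(|Ai|, 8) for each part.
Sum = min(2,8) + min(11,8)
    = 2 + 8
    = 10.

10


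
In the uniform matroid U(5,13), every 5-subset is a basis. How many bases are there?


Bases of U(5,13) are all 5-element subsets of the 13-element ground set.
Number of bases = C(13,5).
C(13,5) = 13! / (5! * 8!) = 1287.

1287


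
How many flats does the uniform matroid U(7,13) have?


Flats of U(7,13): every subset of size < 7 is a flat, plus E itself.
Count = C(13,0) + C(13,1) + C(13,2) + C(13,3) + C(13,4) + C(13,5) + C(13,6) + 1
     = 1 + 13 + 78 + 286 + 715 + 1287 + 1716 + 1
     = 4097.

4097


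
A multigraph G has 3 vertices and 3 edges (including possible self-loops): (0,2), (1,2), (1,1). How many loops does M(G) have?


In a graphic matroid, a loop is a self-loop edge (u,u) with rank 0.
Examining all 3 edges for self-loops...
Self-loops found: (1,1)
Number of loops = 1.

1


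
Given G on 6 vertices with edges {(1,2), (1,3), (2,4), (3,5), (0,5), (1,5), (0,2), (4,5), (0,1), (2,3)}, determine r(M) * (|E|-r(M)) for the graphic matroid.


r(M) = |V| - c = 6 - 1 = 5.
nullity = |E| - r(M) = 10 - 5 = 5.
Product = 5 * 5 = 25.

25


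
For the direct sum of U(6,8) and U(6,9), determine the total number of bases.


Bases of a direct sum M1 + M2: |B| = |B(M1)| * |B(M2)|.
|B(U(6,8))| = C(8,6) = 28.
|B(U(6,9))| = C(9,6) = 84.
Total bases = 28 * 84 = 2352.

2352


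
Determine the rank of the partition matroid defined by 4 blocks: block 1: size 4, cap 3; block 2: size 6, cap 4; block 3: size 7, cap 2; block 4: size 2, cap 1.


Rank of a partition matroid = sum of min(|Si|, ci) for each block.
= min(4,3) + min(6,4) + min(7,2) + min(2,1)
= 3 + 4 + 2 + 1
= 10.

10


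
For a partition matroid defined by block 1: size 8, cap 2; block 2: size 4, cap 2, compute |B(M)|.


A basis picks exactly ci elements from block i.
Number of bases = product of C(|Si|, ci).
= C(8,2) * C(4,2)
= 28 * 6
= 168.

168


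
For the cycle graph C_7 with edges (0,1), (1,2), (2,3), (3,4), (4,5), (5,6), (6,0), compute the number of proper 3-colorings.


P(C_7, k) = (k-1)^7 + (-1)^7*(k-1).
P(3) = (2)^7 - 2
= 128 - 2 = 126.

126


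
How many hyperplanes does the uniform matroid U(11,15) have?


Hyperplanes of U(11,15) are flats of rank 10.
In a uniform matroid, these are exactly the (10)-element subsets.
Count = C(15,10) = 15! / (10! * 5!) = 3003.

3003


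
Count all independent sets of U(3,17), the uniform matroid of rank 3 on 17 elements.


Independent sets of U(3,17) are all subsets of size <= 3.
Count = (17 choose 0) + (17 choose 1) + (17 choose 2) + (17 choose 3)
     = 1 + 17 + 136 + 680
     = 834.

834


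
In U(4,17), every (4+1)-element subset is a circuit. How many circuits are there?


In U(4,17), circuits are the (5)-element subsets.
Any set of 5 elements is dependent, and removing any one element gives
an independent set of size 4, so it is a minimal dependent set.
Number of circuits = C(17,5) = 17! / (5! * 12!) = 6188.

6188


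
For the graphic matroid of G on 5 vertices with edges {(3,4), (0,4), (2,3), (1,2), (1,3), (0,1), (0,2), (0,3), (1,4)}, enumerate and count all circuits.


A circuit in a graphic matroid = edge set of a simple cycle.
G has 5 vertices and 9 edges.
Enumerating all minimal edge subsets forming cycles...
Total circuits found: 22.

22
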